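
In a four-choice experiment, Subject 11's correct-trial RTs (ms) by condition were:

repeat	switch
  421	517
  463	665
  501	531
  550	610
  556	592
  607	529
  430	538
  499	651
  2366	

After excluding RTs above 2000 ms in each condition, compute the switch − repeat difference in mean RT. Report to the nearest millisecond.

repeat: exclude 2366
M(repeat) = 4027/8 = 503.375
M(switch) = 4633/8 = 579.125
Difference = 579.125 − 503.375 = 75.750 ms

76 ms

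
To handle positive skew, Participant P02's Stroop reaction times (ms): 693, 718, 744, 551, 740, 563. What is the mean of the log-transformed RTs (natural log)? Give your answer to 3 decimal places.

6.497

ln(RT): 6.5410, 6.5765, 6.6120, 6.3117, 6.6067, 6.3333
Σ ln(RT) = 38.9812
Mean = 38.9812/6 = 6.49687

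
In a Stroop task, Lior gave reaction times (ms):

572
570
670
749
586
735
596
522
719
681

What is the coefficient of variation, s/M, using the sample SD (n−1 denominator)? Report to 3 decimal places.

n = 10, Σ = 6400, M = 640.0000
Σ(x−M)² = 58028.000; s = √(58028.000/9) = 80.2967
CV = 80.2967 / 640.0000 = 0.12546

0.125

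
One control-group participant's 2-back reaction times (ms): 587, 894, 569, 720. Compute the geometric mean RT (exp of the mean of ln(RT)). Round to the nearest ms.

681 ms

ln(RT): 6.3750, 6.7957, 6.3439, 6.5793
Mean ln(RT) = 26.0939/4 = 6.52347
Geometric mean = exp(6.52347) = 680.93 ms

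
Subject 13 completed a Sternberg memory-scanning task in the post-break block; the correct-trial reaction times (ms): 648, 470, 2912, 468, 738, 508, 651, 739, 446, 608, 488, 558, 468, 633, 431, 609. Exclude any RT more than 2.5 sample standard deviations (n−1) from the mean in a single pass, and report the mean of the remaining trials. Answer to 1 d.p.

564.2 ms

n = 16, ΣRT = 11375, M = 710.938
Σ(x−M)² = 5319730.94; s = √(5319730.94/15) = 595.524
Cutoffs: 710.938 ± 2.5·595.524 → [-777.9, 2199.7]
Outside: 2912 → excluded.
Retained (n=15): Σ = 8463, mean = 8463/15 = 564.200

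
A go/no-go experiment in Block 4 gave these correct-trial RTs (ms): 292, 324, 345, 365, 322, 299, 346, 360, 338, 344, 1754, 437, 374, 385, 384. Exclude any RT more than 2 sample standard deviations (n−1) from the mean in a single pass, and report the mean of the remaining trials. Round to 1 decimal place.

351.1 ms

n = 15, ΣRT = 6669, M = 444.600
Σ(x−M)² = 1855475.60; s = √(1855475.60/14) = 364.052
Cutoffs: 444.600 ± 2·364.052 → [-283.5, 1172.7]
Outside: 1754 → excluded.
Retained (n=14): Σ = 4915, mean = 4915/14 = 351.071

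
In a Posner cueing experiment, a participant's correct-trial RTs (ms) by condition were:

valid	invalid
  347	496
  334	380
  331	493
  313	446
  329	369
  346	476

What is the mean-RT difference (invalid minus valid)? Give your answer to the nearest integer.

M(valid) = 2000/6 = 333.333
M(invalid) = 2660/6 = 443.333
Difference = 443.333 − 333.333 = 110.000 ms

110 ms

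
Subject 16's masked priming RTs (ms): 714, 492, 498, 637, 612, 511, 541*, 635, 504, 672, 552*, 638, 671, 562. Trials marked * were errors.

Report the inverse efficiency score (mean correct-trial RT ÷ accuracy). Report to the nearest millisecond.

695 ms

Correct trials (n=12): 714, 492, 498, 637, 612, 511, 635, 504, 672, 638, 671, 562
Mean correct RT = 7146/12 = 595.5000 ms
Proportion correct = 12/14
IES = 595.5000 / (12/14) = 694.750 ms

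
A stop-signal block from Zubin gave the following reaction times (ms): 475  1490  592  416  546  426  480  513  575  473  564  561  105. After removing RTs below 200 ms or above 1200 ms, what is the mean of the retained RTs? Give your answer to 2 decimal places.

Excluded: 105, 1490
Retained (n=11): Σ = 5621
Mean = 5621/11 = 511.0000

511.00 ms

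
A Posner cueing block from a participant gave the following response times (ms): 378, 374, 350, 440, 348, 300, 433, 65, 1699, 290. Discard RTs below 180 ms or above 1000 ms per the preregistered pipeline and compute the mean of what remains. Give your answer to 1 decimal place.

Excluded: 65, 1699
Retained (n=8): Σ = 2913
Mean = 2913/8 = 364.1250

364.1 ms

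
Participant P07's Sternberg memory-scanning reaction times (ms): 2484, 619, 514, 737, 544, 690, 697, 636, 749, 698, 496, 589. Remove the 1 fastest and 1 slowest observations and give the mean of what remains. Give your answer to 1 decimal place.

647.3 ms

Sorted: 496, 514, 544, 589, 619, 636, 690, 697, 698, 737, 749, 2484
Drop lowest 1 (496) and highest 1 (2484)
Remaining (n=10): Σ = 6473, mean = 6473/10 = 647.300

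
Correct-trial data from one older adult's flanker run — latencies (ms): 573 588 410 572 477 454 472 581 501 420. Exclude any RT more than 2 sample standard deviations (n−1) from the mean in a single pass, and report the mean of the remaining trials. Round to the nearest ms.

n = 10, ΣRT = 5048, M = 504.800
Σ(x−M)² = 42517.60; s = √(42517.60/9) = 68.733
Cutoffs: 504.800 ± 2·68.733 → [367.3, 642.3]
No RTs fall outside the cutoffs; all 10 retained. Mean = 5048/10 = 504.800

505 ms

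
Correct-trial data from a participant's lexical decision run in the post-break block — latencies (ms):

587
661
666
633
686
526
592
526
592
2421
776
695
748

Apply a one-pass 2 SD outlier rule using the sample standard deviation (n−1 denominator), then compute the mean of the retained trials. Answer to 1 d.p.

n = 13, ΣRT = 10109, M = 777.615
Σ(x−M)² = 2995643.08; s = √(2995643.08/12) = 499.637
Cutoffs: 777.615 ± 2·499.637 → [-221.7, 1776.9]
Outside: 2421 → excluded.
Retained (n=12): Σ = 7688, mean = 7688/12 = 640.667

640.7 ms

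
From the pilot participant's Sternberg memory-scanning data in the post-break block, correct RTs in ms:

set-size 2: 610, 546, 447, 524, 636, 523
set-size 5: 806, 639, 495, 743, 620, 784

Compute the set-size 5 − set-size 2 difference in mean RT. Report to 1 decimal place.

M(set-size 2) = 3286/6 = 547.667
M(set-size 5) = 4087/6 = 681.167
Difference = 681.167 − 547.667 = 133.500 ms

133.5 ms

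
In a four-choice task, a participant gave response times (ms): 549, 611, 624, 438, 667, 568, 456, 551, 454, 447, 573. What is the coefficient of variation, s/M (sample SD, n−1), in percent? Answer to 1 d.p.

n = 11, Σ = 5938, M = 539.8182
Σ(x−M)² = 63805.636; s = √(63805.636/10) = 79.8784
CV = 79.8784 / 539.8182 = 0.14797 = 14.797%

14.8%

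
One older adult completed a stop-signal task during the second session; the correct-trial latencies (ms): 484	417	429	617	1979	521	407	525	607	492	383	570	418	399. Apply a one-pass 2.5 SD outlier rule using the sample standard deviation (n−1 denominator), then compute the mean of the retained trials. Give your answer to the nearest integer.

482 ms

n = 14, ΣRT = 8248, M = 589.143
Σ(x−M)² = 2158807.71; s = √(2158807.71/13) = 407.507
Cutoffs: 589.143 ± 2.5·407.507 → [-429.6, 1607.9]
Outside: 1979 → excluded.
Retained (n=13): Σ = 6269, mean = 6269/13 = 482.231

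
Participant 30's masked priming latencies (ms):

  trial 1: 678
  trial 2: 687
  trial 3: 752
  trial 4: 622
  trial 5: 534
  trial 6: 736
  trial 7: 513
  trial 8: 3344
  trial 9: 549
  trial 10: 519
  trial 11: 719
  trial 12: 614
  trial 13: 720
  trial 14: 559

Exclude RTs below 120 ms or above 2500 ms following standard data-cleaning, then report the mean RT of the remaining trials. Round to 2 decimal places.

Excluded: 3344
Retained (n=13): Σ = 8202
Mean = 8202/13 = 630.9231

630.92 ms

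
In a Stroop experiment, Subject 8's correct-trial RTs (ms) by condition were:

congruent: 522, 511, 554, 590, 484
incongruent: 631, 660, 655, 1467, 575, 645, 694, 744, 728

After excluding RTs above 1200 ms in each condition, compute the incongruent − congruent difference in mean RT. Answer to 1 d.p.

incongruent: exclude 1467
M(congruent) = 2661/5 = 532.200
M(incongruent) = 5332/8 = 666.500
Difference = 666.500 − 532.200 = 134.300 ms

134.3 ms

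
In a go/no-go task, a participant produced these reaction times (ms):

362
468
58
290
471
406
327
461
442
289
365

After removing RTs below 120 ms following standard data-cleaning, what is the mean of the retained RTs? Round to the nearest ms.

388 ms

Excluded: 58
Retained (n=10): Σ = 3881
Mean = 3881/10 = 388.1000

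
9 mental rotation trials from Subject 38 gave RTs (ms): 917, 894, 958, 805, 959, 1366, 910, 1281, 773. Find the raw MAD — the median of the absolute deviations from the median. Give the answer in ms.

Sorted: 773, 805, 894, 910, 917, 958, 959, 1281, 1366 → median = 917
|x − 917|: 0, 23, 41, 112, 42, 449, 7, 364, 144
Sorted deviations: 0, 7, 23, 41, 42, 112, 144, 364, 449 → MAD = 42

42 ms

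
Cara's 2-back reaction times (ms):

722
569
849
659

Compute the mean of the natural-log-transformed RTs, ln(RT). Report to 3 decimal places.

ln(RT): 6.5820, 6.3439, 6.7441, 6.4907
Σ ln(RT) = 26.1607
Mean = 26.1607/4 = 6.54017

6.540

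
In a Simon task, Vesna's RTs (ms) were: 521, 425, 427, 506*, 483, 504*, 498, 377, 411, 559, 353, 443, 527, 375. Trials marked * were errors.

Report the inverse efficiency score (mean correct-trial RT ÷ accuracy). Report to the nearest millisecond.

Correct trials (n=12): 521, 425, 427, 483, 498, 377, 411, 559, 353, 443, 527, 375
Mean correct RT = 5399/12 = 449.9167 ms
Proportion correct = 12/14
IES = 449.9167 / (12/14) = 524.903 ms

525 ms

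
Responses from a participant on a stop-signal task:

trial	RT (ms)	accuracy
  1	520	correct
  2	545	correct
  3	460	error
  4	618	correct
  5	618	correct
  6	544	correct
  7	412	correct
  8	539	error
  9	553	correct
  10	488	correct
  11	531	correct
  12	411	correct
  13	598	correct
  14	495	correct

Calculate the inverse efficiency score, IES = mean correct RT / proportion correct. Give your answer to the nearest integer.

Correct trials (n=12): 520, 545, 618, 618, 544, 412, 553, 488, 531, 411, 598, 495
Mean correct RT = 6333/12 = 527.7500 ms
Proportion correct = 12/14
IES = 527.7500 / (12/14) = 615.708 ms

616 ms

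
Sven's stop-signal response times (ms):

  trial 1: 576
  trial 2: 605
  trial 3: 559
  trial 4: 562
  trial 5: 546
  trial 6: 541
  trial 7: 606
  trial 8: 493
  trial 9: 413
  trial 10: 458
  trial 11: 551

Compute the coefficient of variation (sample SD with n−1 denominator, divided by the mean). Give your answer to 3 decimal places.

0.111

n = 11, Σ = 5910, M = 537.2727
Σ(x−M)² = 35860.182; s = √(35860.182/10) = 59.8834
CV = 59.8834 / 537.2727 = 0.11146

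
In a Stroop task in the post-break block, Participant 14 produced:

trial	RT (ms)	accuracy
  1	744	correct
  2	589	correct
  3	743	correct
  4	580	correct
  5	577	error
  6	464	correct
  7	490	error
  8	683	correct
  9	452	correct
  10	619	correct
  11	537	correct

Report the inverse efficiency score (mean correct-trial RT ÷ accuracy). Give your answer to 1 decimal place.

Correct trials (n=9): 744, 589, 743, 580, 464, 683, 452, 619, 537
Mean correct RT = 5411/9 = 601.2222 ms
Proportion correct = 9/11
IES = 601.2222 / (9/11) = 734.827 ms

734.8 ms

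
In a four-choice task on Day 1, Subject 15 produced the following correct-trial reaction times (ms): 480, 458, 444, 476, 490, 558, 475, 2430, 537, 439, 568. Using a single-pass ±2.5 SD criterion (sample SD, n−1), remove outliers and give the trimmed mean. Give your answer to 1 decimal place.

n = 11, ΣRT = 7355, M = 668.636
Σ(x−M)² = 3431758.55; s = √(3431758.55/10) = 585.812
Cutoffs: 668.636 ± 2.5·585.812 → [-795.9, 2133.2]
Outside: 2430 → excluded.
Retained (n=10): Σ = 4925, mean = 4925/10 = 492.500

492.5 ms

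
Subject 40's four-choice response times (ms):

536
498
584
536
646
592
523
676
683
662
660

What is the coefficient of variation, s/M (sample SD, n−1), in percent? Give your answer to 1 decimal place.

n = 11, Σ = 6596, M = 599.6364
Σ(x−M)² = 47068.545; s = √(47068.545/10) = 68.6065
CV = 68.6065 / 599.6364 = 0.11441 = 11.441%

11.4%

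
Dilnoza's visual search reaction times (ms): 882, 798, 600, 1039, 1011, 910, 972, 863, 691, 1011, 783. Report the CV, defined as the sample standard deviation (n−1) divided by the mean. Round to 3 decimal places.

n = 11, Σ = 9560, M = 869.0909
Σ(x−M)² = 198204.909; s = √(198204.909/10) = 140.7853
CV = 140.7853 / 869.0909 = 0.16199

0.162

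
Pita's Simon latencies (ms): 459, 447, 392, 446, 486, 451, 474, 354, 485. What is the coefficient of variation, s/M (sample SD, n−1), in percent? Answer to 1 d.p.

9.9%

n = 9, Σ = 3994, M = 443.7778
Σ(x−M)² = 15435.556; s = √(15435.556/8) = 43.9254
CV = 43.9254 / 443.7778 = 0.09898 = 9.898%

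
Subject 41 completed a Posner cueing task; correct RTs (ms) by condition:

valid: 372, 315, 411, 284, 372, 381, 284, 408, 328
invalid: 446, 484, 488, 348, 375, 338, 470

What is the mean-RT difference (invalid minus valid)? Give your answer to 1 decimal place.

M(valid) = 3155/9 = 350.556
M(invalid) = 2949/7 = 421.286
Difference = 421.286 − 350.556 = 70.730 ms

70.7 ms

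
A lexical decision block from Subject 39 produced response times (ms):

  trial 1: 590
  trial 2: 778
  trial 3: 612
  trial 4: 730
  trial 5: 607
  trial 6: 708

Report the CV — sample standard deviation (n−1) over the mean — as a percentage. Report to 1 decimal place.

11.6%

n = 6, Σ = 4025, M = 670.8333
Σ(x−M)² = 30436.833; s = √(30436.833/5) = 78.0216
CV = 78.0216 / 670.8333 = 0.11631 = 11.631%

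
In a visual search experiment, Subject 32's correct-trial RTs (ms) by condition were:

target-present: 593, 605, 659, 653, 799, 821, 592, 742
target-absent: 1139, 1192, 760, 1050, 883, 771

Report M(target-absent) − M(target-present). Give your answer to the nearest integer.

M(target-present) = 5464/8 = 683.000
M(target-absent) = 5795/6 = 965.833
Difference = 965.833 − 683.000 = 282.833 ms

283 ms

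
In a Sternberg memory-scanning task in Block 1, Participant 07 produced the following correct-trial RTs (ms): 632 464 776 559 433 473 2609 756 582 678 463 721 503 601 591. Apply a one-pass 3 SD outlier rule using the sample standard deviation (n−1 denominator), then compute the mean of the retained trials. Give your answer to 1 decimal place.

n = 15, ΣRT = 10841, M = 722.733
Σ(x−M)² = 3979968.93; s = √(3979968.93/14) = 533.182
Cutoffs: 722.733 ± 3·533.182 → [-876.8, 2322.3]
Outside: 2609 → excluded.
Retained (n=14): Σ = 8232, mean = 8232/14 = 588.000

588.0 ms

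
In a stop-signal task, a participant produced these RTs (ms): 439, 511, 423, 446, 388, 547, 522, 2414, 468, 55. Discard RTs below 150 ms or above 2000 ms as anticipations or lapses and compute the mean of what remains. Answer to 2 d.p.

Excluded: 55, 2414
Retained (n=8): Σ = 3744
Mean = 3744/8 = 468.0000

468.00 ms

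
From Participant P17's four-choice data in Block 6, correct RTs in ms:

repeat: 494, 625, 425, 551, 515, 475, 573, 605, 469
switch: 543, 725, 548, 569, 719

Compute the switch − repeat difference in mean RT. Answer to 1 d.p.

95.0 ms

M(repeat) = 4732/9 = 525.778
M(switch) = 3104/5 = 620.800
Difference = 620.800 − 525.778 = 95.022 ms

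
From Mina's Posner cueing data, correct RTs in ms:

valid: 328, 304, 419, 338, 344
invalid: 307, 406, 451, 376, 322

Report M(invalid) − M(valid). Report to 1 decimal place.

25.8 ms

M(valid) = 1733/5 = 346.600
M(invalid) = 1862/5 = 372.400
Difference = 372.400 − 346.600 = 25.800 ms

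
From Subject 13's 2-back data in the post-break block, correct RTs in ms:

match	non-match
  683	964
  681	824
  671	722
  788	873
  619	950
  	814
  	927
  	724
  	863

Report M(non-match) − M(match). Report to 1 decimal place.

162.8 ms

M(match) = 3442/5 = 688.400
M(non-match) = 7661/9 = 851.222
Difference = 851.222 − 688.400 = 162.822 ms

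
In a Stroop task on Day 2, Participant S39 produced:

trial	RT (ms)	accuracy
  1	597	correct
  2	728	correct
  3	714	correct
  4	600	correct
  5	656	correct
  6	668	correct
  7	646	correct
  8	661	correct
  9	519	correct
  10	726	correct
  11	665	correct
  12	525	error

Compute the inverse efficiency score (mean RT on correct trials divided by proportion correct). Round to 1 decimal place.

Correct trials (n=11): 597, 728, 714, 600, 656, 668, 646, 661, 519, 726, 665
Mean correct RT = 7180/11 = 652.7273 ms
Proportion correct = 11/12
IES = 652.7273 / (11/12) = 712.066 ms

712.1 ms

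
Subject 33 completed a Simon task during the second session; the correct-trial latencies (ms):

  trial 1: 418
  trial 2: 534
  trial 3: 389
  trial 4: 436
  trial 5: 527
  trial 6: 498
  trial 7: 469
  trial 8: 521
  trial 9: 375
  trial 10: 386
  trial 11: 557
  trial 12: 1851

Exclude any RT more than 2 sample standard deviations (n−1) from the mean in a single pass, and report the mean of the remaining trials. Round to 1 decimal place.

n = 12, ΣRT = 6961, M = 580.083
Σ(x−M)² = 1806542.92; s = √(1806542.92/11) = 405.254
Cutoffs: 580.083 ± 2·405.254 → [-230.4, 1390.6]
Outside: 1851 → excluded.
Retained (n=11): Σ = 5110, mean = 5110/11 = 464.545

464.5 ms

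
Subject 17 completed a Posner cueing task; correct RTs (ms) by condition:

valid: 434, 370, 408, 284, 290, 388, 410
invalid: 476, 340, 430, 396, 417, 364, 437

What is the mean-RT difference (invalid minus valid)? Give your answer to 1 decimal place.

39.4 ms

M(valid) = 2584/7 = 369.143
M(invalid) = 2860/7 = 408.571
Difference = 408.571 − 369.143 = 39.429 ms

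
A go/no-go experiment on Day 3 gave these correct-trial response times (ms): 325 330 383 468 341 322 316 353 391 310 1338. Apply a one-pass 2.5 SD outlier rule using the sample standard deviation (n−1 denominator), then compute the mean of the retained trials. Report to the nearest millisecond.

354 ms

n = 11, ΣRT = 4877, M = 443.364
Σ(x−M)² = 901608.55; s = √(901608.55/10) = 300.268
Cutoffs: 443.364 ± 2.5·300.268 → [-307.3, 1194.0]
Outside: 1338 → excluded.
Retained (n=10): Σ = 3539, mean = 3539/10 = 353.900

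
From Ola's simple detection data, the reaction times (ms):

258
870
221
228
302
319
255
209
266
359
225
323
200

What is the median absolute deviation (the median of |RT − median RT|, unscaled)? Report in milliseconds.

Sorted: 200, 209, 221, 225, 228, 255, 258, 266, 302, 319, 323, 359, 870 → median = 258
|x − 258|: 0, 612, 37, 30, 44, 61, 3, 49, 8, 101, 33, 65, 58
Sorted deviations: 0, 3, 8, 30, 33, 37, 44, 49, 58, 61, 65, 101, 612 → MAD = 44

44 ms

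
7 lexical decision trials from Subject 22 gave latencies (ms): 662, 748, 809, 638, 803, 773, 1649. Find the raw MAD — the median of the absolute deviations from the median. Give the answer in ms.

36 ms

Sorted: 638, 662, 748, 773, 803, 809, 1649 → median = 773
|x − 773|: 111, 25, 36, 135, 30, 0, 876
Sorted deviations: 0, 25, 30, 36, 111, 135, 876 → MAD = 36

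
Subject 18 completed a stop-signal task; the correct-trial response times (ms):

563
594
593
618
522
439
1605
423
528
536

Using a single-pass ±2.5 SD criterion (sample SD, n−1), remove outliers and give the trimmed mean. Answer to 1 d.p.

535.1 ms

n = 10, ΣRT = 6421, M = 642.100
Σ(x−M)² = 1066692.90; s = √(1066692.90/9) = 344.269
Cutoffs: 642.100 ± 2.5·344.269 → [-218.6, 1502.8]
Outside: 1605 → excluded.
Retained (n=9): Σ = 4816, mean = 4816/9 = 535.111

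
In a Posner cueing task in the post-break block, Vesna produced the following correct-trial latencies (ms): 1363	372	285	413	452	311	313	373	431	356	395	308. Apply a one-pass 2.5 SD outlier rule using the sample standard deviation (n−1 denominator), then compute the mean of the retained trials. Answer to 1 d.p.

364.5 ms

n = 12, ΣRT = 5372, M = 447.667
Σ(x−M)² = 944590.67; s = √(944590.67/11) = 293.039
Cutoffs: 447.667 ± 2.5·293.039 → [-284.9, 1180.3]
Outside: 1363 → excluded.
Retained (n=11): Σ = 4009, mean = 4009/11 = 364.455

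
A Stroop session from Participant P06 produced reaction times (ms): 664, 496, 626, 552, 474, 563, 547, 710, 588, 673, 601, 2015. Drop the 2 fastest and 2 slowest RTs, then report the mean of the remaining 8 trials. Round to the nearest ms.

Sorted: 474, 496, 547, 552, 563, 588, 601, 626, 664, 673, 710, 2015
Drop lowest 2 (474, 496) and highest 2 (710, 2015)
Remaining (n=8): Σ = 4814, mean = 4814/8 = 601.750

602 ms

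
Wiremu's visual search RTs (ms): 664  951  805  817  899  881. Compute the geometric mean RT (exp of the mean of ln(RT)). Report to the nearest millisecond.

ln(RT): 6.4983, 6.8575, 6.6908, 6.7056, 6.8013, 6.7811
Mean ln(RT) = 40.3346/6 = 6.72244
Geometric mean = exp(6.72244) = 830.84 ms

831 ms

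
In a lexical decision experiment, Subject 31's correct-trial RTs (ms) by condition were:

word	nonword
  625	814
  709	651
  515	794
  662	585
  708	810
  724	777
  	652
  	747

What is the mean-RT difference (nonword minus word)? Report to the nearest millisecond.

72 ms

M(word) = 3943/6 = 657.167
M(nonword) = 5830/8 = 728.750
Difference = 728.750 − 657.167 = 71.583 ms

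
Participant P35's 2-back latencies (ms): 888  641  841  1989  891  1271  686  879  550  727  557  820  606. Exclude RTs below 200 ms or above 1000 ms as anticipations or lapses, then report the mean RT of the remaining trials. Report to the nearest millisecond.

735 ms

Excluded: 1271, 1989
Retained (n=11): Σ = 8086
Mean = 8086/11 = 735.0909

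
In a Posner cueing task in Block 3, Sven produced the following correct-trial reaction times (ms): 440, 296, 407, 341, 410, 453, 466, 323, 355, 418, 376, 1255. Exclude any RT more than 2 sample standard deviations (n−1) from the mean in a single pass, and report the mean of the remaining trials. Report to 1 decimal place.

n = 12, ΣRT = 5540, M = 461.667
Σ(x−M)² = 717456.67; s = √(717456.67/11) = 255.389
Cutoffs: 461.667 ± 2·255.389 → [-49.1, 972.4]
Outside: 1255 → excluded.
Retained (n=11): Σ = 4285, mean = 4285/11 = 389.545

389.5 ms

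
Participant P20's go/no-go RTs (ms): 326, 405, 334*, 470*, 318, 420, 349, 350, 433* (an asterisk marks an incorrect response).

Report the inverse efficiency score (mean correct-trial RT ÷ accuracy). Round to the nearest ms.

Correct trials (n=6): 326, 405, 318, 420, 349, 350
Mean correct RT = 2168/6 = 361.3333 ms
Proportion correct = 6/9
IES = 361.3333 / (6/9) = 542.000 ms

542 ms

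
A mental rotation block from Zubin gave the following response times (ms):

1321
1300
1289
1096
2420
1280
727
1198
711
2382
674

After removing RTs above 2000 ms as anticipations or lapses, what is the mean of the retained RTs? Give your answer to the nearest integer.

Excluded: 2382, 2420
Retained (n=9): Σ = 9596
Mean = 9596/9 = 1066.2222

1066 ms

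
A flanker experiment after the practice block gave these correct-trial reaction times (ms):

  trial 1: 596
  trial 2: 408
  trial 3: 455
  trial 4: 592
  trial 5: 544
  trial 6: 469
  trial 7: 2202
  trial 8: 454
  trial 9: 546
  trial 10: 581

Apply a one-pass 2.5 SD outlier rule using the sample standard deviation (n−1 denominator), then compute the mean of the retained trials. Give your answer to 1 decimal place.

n = 10, ΣRT = 6847, M = 684.700
Σ(x−M)² = 2597522.10; s = √(2597522.10/9) = 537.228
Cutoffs: 684.700 ± 2.5·537.228 → [-658.4, 2027.8]
Outside: 2202 → excluded.
Retained (n=9): Σ = 4645, mean = 4645/9 = 516.111

516.1 ms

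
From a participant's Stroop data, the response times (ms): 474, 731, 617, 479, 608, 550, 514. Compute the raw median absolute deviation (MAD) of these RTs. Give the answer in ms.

67 ms

Sorted: 474, 479, 514, 550, 608, 617, 731 → median = 550
|x − 550|: 76, 181, 67, 71, 58, 0, 36
Sorted deviations: 0, 36, 58, 67, 71, 76, 181 → MAD = 67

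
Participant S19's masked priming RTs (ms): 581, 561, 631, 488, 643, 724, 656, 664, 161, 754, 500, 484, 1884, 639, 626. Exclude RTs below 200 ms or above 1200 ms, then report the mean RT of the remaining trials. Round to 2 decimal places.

Excluded: 161, 1884
Retained (n=13): Σ = 7951
Mean = 7951/13 = 611.6154

611.62 ms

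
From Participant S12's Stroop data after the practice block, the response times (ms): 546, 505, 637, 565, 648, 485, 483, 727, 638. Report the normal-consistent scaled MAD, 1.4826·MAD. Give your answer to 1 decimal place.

Sorted: 483, 485, 505, 546, 565, 637, 638, 648, 727 → median = 565
|x − 565| sorted: 0, 19, 60, 72, 73, 80, 82, 83, 162 → MAD = 73
Robust SD ≈ 1.4826 × 73 = 108.230

108.2 ms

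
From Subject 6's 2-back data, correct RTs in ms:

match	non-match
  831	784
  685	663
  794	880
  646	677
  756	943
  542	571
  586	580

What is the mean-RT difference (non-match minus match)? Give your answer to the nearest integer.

37 ms

M(match) = 4840/7 = 691.429
M(non-match) = 5098/7 = 728.286
Difference = 728.286 − 691.429 = 36.857 ms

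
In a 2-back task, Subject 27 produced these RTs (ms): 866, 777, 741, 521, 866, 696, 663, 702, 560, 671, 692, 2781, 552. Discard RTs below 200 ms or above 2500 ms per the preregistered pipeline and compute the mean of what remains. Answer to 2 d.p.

692.25 ms

Excluded: 2781
Retained (n=12): Σ = 8307
Mean = 8307/12 = 692.2500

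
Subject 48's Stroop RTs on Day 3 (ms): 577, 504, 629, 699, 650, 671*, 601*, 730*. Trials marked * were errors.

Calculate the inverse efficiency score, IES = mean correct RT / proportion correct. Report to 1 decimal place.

978.9 ms

Correct trials (n=5): 577, 504, 629, 699, 650
Mean correct RT = 3059/5 = 611.8000 ms
Proportion correct = 5/8
IES = 611.8000 / (5/8) = 978.880 ms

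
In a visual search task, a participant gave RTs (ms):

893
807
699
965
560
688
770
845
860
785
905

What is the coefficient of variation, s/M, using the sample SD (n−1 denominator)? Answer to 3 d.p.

0.145

n = 11, Σ = 8777, M = 797.9091
Σ(x−M)² = 133994.909; s = √(133994.909/10) = 115.7562
CV = 115.7562 / 797.9091 = 0.14507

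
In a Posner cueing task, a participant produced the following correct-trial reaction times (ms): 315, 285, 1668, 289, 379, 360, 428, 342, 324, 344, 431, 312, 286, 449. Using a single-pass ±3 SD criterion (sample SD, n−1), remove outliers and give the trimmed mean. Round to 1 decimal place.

349.5 ms

n = 14, ΣRT = 6212, M = 443.714
Σ(x−M)² = 1653044.86; s = √(1653044.86/13) = 356.591
Cutoffs: 443.714 ± 3·356.591 → [-626.1, 1513.5]
Outside: 1668 → excluded.
Retained (n=13): Σ = 4544, mean = 4544/13 = 349.538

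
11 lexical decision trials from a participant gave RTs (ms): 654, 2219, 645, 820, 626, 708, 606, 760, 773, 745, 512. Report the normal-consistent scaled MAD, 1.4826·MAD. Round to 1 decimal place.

96.4 ms

Sorted: 512, 606, 626, 645, 654, 708, 745, 760, 773, 820, 2219 → median = 708
|x − 708| sorted: 0, 37, 52, 54, 63, 65, 82, 102, 112, 196, 1511 → MAD = 65
Robust SD ≈ 1.4826 × 65 = 96.369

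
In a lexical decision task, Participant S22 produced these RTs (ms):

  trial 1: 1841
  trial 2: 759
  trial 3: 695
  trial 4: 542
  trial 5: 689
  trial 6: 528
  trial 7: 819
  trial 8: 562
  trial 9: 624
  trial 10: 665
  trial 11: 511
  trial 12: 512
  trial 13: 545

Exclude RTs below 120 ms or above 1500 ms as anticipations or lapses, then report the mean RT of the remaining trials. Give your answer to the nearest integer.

Excluded: 1841
Retained (n=12): Σ = 7451
Mean = 7451/12 = 620.9167

621 ms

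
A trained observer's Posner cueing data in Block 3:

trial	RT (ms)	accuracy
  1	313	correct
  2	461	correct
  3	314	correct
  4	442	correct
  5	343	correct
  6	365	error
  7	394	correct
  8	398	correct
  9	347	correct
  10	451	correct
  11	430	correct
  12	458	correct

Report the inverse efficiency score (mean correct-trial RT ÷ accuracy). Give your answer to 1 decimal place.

Correct trials (n=11): 313, 461, 314, 442, 343, 394, 398, 347, 451, 430, 458
Mean correct RT = 4351/11 = 395.5455 ms
Proportion correct = 11/12
IES = 395.5455 / (11/12) = 431.504 ms

431.5 ms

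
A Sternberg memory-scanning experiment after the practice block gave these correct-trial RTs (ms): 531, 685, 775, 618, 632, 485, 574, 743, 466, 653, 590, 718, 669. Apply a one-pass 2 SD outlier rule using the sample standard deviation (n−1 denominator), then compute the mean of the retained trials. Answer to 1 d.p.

n = 13, ΣRT = 8139, M = 626.077
Σ(x−M)² = 109018.92; s = √(109018.92/12) = 95.315
Cutoffs: 626.077 ± 2·95.315 → [435.4, 816.7]
No RTs fall outside the cutoffs; all 13 retained. Mean = 8139/13 = 626.077

626.1 ms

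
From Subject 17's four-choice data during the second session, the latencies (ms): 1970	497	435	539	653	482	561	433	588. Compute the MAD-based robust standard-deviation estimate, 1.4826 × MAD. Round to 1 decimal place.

Sorted: 433, 435, 482, 497, 539, 561, 588, 653, 1970 → median = 539
|x − 539| sorted: 0, 22, 42, 49, 57, 104, 106, 114, 1431 → MAD = 57
Robust SD ≈ 1.4826 × 57 = 84.508

84.5 ms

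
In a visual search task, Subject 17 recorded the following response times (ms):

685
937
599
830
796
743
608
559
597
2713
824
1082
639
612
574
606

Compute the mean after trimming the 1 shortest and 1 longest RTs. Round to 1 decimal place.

Sorted: 559, 574, 597, 599, 606, 608, 612, 639, 685, 743, 796, 824, 830, 937, 1082, 2713
Drop lowest 1 (559) and highest 1 (2713)
Remaining (n=14): Σ = 10132, mean = 10132/14 = 723.714

723.7 ms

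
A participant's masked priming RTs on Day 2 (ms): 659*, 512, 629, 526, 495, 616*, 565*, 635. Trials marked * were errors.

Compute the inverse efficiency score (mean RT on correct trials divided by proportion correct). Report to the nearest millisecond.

895 ms

Correct trials (n=5): 512, 629, 526, 495, 635
Mean correct RT = 2797/5 = 559.4000 ms
Proportion correct = 5/8
IES = 559.4000 / (5/8) = 895.040 ms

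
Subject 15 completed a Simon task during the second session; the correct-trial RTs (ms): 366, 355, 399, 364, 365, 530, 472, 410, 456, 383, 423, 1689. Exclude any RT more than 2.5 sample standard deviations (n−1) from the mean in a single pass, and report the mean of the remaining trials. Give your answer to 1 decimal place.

n = 12, ΣRT = 6212, M = 517.667
Σ(x−M)² = 1527216.67; s = √(1527216.67/11) = 372.610
Cutoffs: 517.667 ± 2.5·372.610 → [-413.9, 1449.2]
Outside: 1689 → excluded.
Retained (n=11): Σ = 4523, mean = 4523/11 = 411.182

411.2 ms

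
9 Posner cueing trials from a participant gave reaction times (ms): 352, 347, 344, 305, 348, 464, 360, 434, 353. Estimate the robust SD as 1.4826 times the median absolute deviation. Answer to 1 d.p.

11.9 ms

Sorted: 305, 344, 347, 348, 352, 353, 360, 434, 464 → median = 352
|x − 352| sorted: 0, 1, 4, 5, 8, 8, 47, 82, 112 → MAD = 8
Robust SD ≈ 1.4826 × 8 = 11.861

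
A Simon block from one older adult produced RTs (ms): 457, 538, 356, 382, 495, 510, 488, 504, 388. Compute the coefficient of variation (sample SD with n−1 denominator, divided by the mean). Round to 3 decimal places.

n = 9, Σ = 4118, M = 457.5556
Σ(x−M)² = 34568.222; s = √(34568.222/8) = 65.7345
CV = 65.7345 / 457.5556 = 0.14366

0.144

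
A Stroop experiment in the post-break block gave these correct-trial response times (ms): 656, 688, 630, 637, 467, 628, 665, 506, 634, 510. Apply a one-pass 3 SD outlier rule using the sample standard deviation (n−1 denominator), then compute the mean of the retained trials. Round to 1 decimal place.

n = 10, ΣRT = 6021, M = 602.100
Σ(x−M)² = 53894.90; s = √(53894.90/9) = 77.384
Cutoffs: 602.100 ± 3·77.384 → [369.9, 834.3]
No RTs fall outside the cutoffs; all 10 retained. Mean = 6021/10 = 602.100

602.1 ms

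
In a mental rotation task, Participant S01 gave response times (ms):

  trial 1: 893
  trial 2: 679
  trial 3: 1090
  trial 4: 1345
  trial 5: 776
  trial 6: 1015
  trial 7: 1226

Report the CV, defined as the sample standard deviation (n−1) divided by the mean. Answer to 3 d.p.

n = 7, Σ = 7024, M = 1003.4286
Σ(x−M)² = 343009.714; s = √(343009.714/6) = 239.0989
CV = 239.0989 / 1003.4286 = 0.23828

0.238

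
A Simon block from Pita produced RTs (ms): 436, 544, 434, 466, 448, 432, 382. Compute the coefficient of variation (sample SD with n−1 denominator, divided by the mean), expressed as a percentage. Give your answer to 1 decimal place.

n = 7, Σ = 3142, M = 448.8571
Σ(x−M)² = 14486.857; s = √(14486.857/6) = 49.1373
CV = 49.1373 / 448.8571 = 0.10947 = 10.947%

10.9%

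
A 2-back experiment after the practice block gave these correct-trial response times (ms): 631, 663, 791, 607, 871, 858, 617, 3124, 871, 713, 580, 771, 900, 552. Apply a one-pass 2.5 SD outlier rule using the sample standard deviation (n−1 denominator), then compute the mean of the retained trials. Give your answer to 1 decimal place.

725.0 ms

n = 14, ΣRT = 12549, M = 896.357
Σ(x−M)² = 5530899.21; s = √(5530899.21/13) = 652.268
Cutoffs: 896.357 ± 2.5·652.268 → [-734.3, 2527.0]
Outside: 3124 → excluded.
Retained (n=13): Σ = 9425, mean = 9425/13 = 725.000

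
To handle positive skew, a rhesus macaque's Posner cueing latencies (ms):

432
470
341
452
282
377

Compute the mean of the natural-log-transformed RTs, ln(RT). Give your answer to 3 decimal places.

5.957

ln(RT): 6.0684, 6.1527, 5.8319, 6.1137, 5.6419, 5.9322
Σ ln(RT) = 35.7409
Mean = 35.7409/6 = 5.95681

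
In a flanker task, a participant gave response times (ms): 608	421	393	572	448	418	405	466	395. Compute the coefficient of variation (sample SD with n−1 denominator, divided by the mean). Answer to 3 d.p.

0.172

n = 9, Σ = 4126, M = 458.4444
Σ(x−M)² = 49630.222; s = √(49630.222/8) = 78.7641
CV = 78.7641 / 458.4444 = 0.17181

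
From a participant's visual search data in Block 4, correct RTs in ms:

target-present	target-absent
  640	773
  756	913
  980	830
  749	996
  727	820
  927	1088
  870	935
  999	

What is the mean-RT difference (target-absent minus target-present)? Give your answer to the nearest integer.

M(target-present) = 6648/8 = 831.000
M(target-absent) = 6355/7 = 907.857
Difference = 907.857 − 831.000 = 76.857 ms

77 ms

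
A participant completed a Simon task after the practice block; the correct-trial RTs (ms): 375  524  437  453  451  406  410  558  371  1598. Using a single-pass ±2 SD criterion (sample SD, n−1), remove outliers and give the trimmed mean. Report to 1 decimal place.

n = 10, ΣRT = 5583, M = 558.300
Σ(x−M)² = 1233336.10; s = √(1233336.10/9) = 370.186
Cutoffs: 558.300 ± 2·370.186 → [-182.1, 1298.7]
Outside: 1598 → excluded.
Retained (n=9): Σ = 3985, mean = 3985/9 = 442.778

442.8 ms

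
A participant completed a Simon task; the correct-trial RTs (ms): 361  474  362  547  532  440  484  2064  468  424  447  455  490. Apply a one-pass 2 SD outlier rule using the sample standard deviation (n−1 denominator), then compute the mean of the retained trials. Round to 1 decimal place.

457.0 ms

n = 13, ΣRT = 7548, M = 580.615
Σ(x−M)² = 2419475.08; s = √(2419475.08/12) = 449.024
Cutoffs: 580.615 ± 2·449.024 → [-317.4, 1478.7]
Outside: 2064 → excluded.
Retained (n=12): Σ = 5484, mean = 5484/12 = 457.000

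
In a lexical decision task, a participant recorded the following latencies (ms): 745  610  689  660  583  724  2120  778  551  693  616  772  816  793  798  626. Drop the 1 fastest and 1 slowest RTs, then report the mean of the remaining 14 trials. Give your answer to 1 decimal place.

707.4 ms

Sorted: 551, 583, 610, 616, 626, 660, 689, 693, 724, 745, 772, 778, 793, 798, 816, 2120
Drop lowest 1 (551) and highest 1 (2120)
Remaining (n=14): Σ = 9903, mean = 9903/14 = 707.357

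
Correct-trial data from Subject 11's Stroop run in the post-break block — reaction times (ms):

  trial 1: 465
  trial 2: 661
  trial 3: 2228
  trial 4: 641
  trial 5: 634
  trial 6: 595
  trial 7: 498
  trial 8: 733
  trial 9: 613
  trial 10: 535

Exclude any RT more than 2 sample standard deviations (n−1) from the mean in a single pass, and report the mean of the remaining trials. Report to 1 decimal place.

n = 10, ΣRT = 7603, M = 760.300
Σ(x−M)² = 2450718.10; s = √(2450718.10/9) = 521.826
Cutoffs: 760.300 ± 2·521.826 → [-283.4, 1804.0]
Outside: 2228 → excluded.
Retained (n=9): Σ = 5375, mean = 5375/9 = 597.222

597.2 ms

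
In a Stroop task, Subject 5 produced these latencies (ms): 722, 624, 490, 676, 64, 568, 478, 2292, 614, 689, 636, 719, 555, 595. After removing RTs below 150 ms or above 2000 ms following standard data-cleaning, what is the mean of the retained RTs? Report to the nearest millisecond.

Excluded: 64, 2292
Retained (n=12): Σ = 7366
Mean = 7366/12 = 613.8333

614 ms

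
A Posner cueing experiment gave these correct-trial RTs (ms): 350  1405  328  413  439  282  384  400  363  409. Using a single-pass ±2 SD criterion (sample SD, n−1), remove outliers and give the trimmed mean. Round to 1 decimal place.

374.2 ms

n = 10, ΣRT = 4773, M = 477.300
Σ(x−M)² = 975276.10; s = √(975276.10/9) = 329.187
Cutoffs: 477.300 ± 2·329.187 → [-181.1, 1135.7]
Outside: 1405 → excluded.
Retained (n=9): Σ = 3368, mean = 3368/9 = 374.222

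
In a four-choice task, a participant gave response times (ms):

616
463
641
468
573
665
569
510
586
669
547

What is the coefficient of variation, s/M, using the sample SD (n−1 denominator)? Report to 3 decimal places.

0.126

n = 11, Σ = 6307, M = 573.3636
Σ(x−M)² = 52106.545; s = √(52106.545/10) = 72.1849
CV = 72.1849 / 573.3636 = 0.12590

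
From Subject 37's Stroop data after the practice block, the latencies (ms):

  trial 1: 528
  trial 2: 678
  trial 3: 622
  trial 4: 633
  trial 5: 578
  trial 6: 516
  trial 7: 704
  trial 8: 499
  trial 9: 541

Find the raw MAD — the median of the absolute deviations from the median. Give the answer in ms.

Sorted: 499, 516, 528, 541, 578, 622, 633, 678, 704 → median = 578
|x − 578|: 50, 100, 44, 55, 0, 62, 126, 79, 37
Sorted deviations: 0, 37, 44, 50, 55, 62, 79, 100, 126 → MAD = 55

55 ms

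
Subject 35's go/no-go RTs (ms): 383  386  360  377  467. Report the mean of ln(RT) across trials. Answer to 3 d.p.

ln(RT): 5.9480, 5.9558, 5.8861, 5.9322, 6.1463
Σ ln(RT) = 29.8686
Mean = 29.8686/5 = 5.97371

5.974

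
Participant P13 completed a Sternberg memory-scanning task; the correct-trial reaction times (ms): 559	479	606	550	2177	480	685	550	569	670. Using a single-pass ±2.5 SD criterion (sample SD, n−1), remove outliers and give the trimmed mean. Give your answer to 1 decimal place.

572.0 ms

n = 10, ΣRT = 7325, M = 732.500
Σ(x−M)² = 2360210.50; s = √(2360210.50/9) = 512.099
Cutoffs: 732.500 ± 2.5·512.099 → [-547.7, 2012.7]
Outside: 2177 → excluded.
Retained (n=9): Σ = 5148, mean = 5148/9 = 572.000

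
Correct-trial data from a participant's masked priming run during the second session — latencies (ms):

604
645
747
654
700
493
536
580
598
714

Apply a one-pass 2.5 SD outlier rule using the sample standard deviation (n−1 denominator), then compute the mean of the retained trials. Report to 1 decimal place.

627.1 ms

n = 10, ΣRT = 6271, M = 627.100
Σ(x−M)² = 58166.90; s = √(58166.90/9) = 80.393
Cutoffs: 627.100 ± 2.5·80.393 → [426.1, 828.1]
No RTs fall outside the cutoffs; all 10 retained. Mean = 6271/10 = 627.100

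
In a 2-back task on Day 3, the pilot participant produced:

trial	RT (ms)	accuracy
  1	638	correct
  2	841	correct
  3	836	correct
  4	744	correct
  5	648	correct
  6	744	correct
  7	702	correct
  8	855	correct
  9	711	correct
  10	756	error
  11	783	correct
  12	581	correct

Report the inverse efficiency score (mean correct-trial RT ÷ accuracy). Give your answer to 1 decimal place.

801.6 ms

Correct trials (n=11): 638, 841, 836, 744, 648, 744, 702, 855, 711, 783, 581
Mean correct RT = 8083/11 = 734.8182 ms
Proportion correct = 11/12
IES = 734.8182 / (11/12) = 801.620 ms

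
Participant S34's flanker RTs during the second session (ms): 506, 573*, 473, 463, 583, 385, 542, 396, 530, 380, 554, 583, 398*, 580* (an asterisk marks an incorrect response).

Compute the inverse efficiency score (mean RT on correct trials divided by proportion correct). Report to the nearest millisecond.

Correct trials (n=11): 506, 473, 463, 583, 385, 542, 396, 530, 380, 554, 583
Mean correct RT = 5395/11 = 490.4545 ms
Proportion correct = 11/14
IES = 490.4545 / (11/14) = 624.215 ms

624 ms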